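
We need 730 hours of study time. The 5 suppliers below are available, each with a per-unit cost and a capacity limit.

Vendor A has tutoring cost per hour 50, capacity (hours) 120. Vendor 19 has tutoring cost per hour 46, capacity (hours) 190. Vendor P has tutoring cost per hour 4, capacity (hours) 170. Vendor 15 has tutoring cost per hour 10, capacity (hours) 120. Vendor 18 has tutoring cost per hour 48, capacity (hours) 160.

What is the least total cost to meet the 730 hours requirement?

22800

Use suppliers in increasing cost order.
Take 170 from Vendor P at 4 → need 560 more.
Vendor 15 (10): use full 120 → 440 hours to go.
Vendor 19 at 46: take all 190 hours → 250 still needed.
Take 160 from Vendor 18 at 48 → need 90 more.
Vendor A (50): take the remaining 90 → done.
Cost = 170×4 + 120×10 + 190×46 + 160×48 + 90×50 = 22800.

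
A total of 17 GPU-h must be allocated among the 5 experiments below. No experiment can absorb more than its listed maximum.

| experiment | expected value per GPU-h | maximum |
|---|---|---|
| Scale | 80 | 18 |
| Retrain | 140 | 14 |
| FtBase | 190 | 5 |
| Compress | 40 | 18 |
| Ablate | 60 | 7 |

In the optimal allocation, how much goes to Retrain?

Rank by expected value per GPU-h: FtBase 190 > Retrain 140 > Scale 80 > Ablate 60 > Compress 40.
FtBase takes 5 to reach its cap of 5 → 12 left.
Retrain has room for 14 but only 12 remain, so it gets 12.

12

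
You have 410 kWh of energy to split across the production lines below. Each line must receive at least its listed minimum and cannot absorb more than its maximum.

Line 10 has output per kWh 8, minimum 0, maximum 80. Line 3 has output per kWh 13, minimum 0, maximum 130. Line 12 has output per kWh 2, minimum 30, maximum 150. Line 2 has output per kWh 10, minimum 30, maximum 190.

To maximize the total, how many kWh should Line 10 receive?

Meeting every minimum uses 0+0+30+30 = 60 kWh, leaving 350.
Highest output per kWh first: Line 3 13 > Line 2 10 > Line 10 8 > Line 12 2.
Give Line 3 130 more to hit its cap of 130 — 220 left.
Line 2: +160 to 190 (cap) — 60 left.
Only 60 left; Line 10 takes them to reach 60.

60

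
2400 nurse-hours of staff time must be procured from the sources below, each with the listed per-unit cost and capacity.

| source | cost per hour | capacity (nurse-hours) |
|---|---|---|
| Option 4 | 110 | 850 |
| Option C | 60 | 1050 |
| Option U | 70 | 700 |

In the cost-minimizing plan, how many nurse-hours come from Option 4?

Use sources in increasing cost order.
Option C at 60: take all 1050 nurse-hours → 1350 still needed.
Take 700 from Option U at 70 → need 650 more.
Take 650 from Option 4 at 110 to finish.

650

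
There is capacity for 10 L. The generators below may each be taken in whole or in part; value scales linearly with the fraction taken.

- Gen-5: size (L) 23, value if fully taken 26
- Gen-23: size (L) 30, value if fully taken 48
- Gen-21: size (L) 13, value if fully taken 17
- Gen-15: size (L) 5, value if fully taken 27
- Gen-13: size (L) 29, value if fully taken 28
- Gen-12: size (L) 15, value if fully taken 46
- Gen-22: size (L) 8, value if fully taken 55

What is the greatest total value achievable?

Rank by value-to-size ratio: Gen-22 55/8≈6.88, Gen-15 27/5≈5.4, Gen-12 46/15≈3.07, Gen-23 48/30≈1.6, Gen-21 17/13≈1.31, Gen-5 26/23≈1.13, Gen-13 28/29≈0.966.
Take all of Gen-22 (8 L, value 55) ; 2 L left.
Fill the last 2 L with part of Gen-15: 2/5 of it earns 10.8.
Total value = 65.8.

65.8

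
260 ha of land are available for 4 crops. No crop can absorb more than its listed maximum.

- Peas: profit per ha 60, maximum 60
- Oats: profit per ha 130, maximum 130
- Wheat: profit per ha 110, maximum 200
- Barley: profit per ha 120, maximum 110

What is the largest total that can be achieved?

Order the crops by profit per ha: Oats 130 > Barley 120 > Wheat 110 > Peas 60.
Give Oats 130 to hit its cap of 130 → 130 left.
Give Barley 110 to hit its cap of 110 → 20 left.
Wheat: +20 (room for 200) → 20. Pool exhausted.
Total = 130×130 + 110×20 + 120×110 = 32300.

32300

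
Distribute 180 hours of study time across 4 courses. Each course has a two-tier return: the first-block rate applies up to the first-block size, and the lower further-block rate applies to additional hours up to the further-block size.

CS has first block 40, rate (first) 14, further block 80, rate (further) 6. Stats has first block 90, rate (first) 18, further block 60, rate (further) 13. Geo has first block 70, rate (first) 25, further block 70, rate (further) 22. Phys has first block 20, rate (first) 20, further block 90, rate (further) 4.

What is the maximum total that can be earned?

4050

Treat each block as its own option and order by rate: Geo/T1 25 > Geo/T2 22 > Phys/T1 20 > Stats/T1 18 > CS/T1 14 > Stats/T2 13 > CS/T2 6 > Phys/T2 4.
Geo T1 at 25: fill all 70 — 110 left.
Geo T2 at 22: fill all 70 — 40 left.
Phys T1 at 20: fill all 20 — 20 left.
Stats T1 at 18: only 20 left, fill 20.
Total = 25×70 + 22×70 + 20×20 + 18×20 = 4050.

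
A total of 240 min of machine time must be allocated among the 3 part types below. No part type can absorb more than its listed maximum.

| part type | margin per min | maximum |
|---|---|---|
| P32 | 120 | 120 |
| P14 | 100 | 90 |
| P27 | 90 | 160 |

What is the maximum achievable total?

26100

Highest margin per min first: P32 120 > P14 100 > P27 90.
Give P32 120 to hit its cap of 120 → 120 left.
P14 takes 90 to reach its cap of 90 → 30 left.
P27: +30 (room for 160) → 30. Pool exhausted.
Total = 120×120 + 100×90 + 90×30 = 26100.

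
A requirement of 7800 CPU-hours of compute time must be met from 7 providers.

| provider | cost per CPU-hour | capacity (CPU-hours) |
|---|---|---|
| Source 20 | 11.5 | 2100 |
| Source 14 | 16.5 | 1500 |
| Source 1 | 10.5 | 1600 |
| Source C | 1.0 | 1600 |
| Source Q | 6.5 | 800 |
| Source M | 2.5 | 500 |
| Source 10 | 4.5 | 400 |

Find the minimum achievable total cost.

64000

Cheapest first:
Take 1600 from Source C at 1.0 — need 6200 more.
Source M (2.5): use full 500 — 5700 CPU-hours to go.
Source 10 (4.5): use full 400 — 5300 CPU-hours to go.
Source Q at 6.5: take all 800 CPU-hours — 4500 still needed.
Source 1 at 10.5: take all 1600 CPU-hours — 2900 still needed.
Take 2100 from Source 20 at 11.5 — need 800 more.
Source 14 at 16.5: take 800 of its 1500 — requirement met.
Cost = 1600×1.0 + 500×2.5 + 400×4.5 + 800×6.5 + 1600×10.5 + 2100×11.5 + 800×16.5 = 64000.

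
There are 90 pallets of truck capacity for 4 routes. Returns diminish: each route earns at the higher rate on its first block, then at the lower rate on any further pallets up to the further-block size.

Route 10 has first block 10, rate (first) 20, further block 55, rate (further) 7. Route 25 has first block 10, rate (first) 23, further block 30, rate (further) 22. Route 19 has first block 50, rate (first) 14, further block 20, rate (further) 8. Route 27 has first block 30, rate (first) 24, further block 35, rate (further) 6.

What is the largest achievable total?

1950

Treat each block as its own option and order by rate: Route 27/first 24 > Route 25/first 23 > Route 25/second 22 > Route 10/first 20 > Route 19/first 14 > Route 19/second 8 > Route 10/second 7 > Route 27/second 6.
Route 27 first at 24: fill all 30 ; 60 left.
Fill Route 25 first block (10 at 23) ; 50 left.
Route 25 second at 22: fill all 30 ; 20 left.
Route 10/first (20): +10 ; 10 left.
Route 19/first: +10 of 50 at 14; pool empty.
Total = 24×30 + 23×10 + 22×30 + 20×10 + 14×10 = 1950.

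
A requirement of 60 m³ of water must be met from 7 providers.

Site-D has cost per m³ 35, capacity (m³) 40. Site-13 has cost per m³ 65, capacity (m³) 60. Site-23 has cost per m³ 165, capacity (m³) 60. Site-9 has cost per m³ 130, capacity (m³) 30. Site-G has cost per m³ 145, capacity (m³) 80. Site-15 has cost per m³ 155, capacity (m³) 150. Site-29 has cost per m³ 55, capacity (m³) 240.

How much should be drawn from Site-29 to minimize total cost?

Use providers in increasing cost order.
Site-D (35): use full 40 → 20 m³ to go.
Site-29 (55): take the remaining 20 → done.
Site-13, Site-9, Site-G, Site-15, Site-23: unused.

20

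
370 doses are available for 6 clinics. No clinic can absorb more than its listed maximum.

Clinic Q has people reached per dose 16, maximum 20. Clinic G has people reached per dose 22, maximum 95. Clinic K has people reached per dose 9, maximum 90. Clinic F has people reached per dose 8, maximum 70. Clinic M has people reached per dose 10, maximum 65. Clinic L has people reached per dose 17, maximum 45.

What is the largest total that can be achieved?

Highest people reached per dose first: Clinic G 22 > Clinic L 17 > Clinic Q 16 > Clinic M 10 > Clinic K 9 > Clinic F 8.
Give Clinic G 95 to hit its cap of 95 — 275 left.
Clinic L: +45 to 45 (cap) — 230 left.
Give Clinic Q 20 to hit its cap of 20 — 210 left.
Clinic M takes 65 to reach its cap of 65 — 145 left.
Clinic K: +90 to 90 (cap) — 55 left.
Clinic F: +55 (room for 70) → 55. Pool exhausted.
Total = 16×20 + 22×95 + 9×90 + 8×55 + 10×65 + 17×45 = 5075.

5075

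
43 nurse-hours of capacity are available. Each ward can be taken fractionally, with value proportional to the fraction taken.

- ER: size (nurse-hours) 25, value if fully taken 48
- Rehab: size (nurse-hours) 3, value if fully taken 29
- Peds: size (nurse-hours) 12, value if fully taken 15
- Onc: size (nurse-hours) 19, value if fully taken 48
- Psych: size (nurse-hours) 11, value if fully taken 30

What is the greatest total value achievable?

Best value per unit of size first: Rehab 29/3≈9.67, Psych 30/11≈2.73, Onc 48/19≈2.53, ER 48/25≈1.92, Peds 15/12≈1.25.
Rehab: take in full, 3 nurse-hours for value 29 → 40 left.
Psych: take in full, 11 nurse-hours for value 30 → 29 left.
Take all of Onc (19 nurse-hours, value 48) → 10 nurse-hours left.
Fill the last 10 nurse-hours with part of ER: 10/25 of it earns 19.2.
Total value = 126.2.

126.2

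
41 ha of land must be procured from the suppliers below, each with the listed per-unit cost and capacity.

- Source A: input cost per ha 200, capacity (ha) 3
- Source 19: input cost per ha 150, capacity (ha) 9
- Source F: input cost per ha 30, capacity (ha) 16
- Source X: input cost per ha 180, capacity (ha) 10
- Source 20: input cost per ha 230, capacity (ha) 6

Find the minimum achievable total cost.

Use suppliers in increasing cost order.
Source F at 30: take all 16 ha — 25 still needed.
Take 9 from Source 19 at 150 — need 16 more.
Take 10 from Source X at 180 — need 6 more.
Source A (200): use full 3 — 3 ha to go.
Source 20 (230): take the remaining 3 — done.
Cost = 16×30 + 9×150 + 10×180 + 3×200 + 3×230 = 4920.

4920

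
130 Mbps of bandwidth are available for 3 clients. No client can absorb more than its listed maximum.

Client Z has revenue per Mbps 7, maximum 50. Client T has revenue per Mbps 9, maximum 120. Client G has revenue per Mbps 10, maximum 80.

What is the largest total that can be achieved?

1250

Highest revenue per Mbps first: Client G 10 > Client T 9 > Client Z 7.
Give Client G 80 to hit its cap of 80 — 50 left.
Only 50 left; Client T takes them to reach 50.
Total = 9×50 + 10×80 = 1250.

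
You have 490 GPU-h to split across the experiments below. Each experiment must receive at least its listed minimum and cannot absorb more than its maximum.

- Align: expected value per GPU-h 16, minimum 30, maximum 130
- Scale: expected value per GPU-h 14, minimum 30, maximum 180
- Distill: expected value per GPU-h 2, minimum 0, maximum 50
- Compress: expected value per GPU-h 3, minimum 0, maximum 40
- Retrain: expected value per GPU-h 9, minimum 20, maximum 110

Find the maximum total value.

Meeting every minimum uses 30+30+0+0+20 = 80 GPU-h, leaving 410.
Order the experiments by expected value per GPU-h: Align 16 > Scale 14 > Retrain 9 > Compress 3 > Distill 2.
Give Align 100 more to hit its cap of 130 — 310 left.
Scale takes 150 more to reach its cap of 180 — 160 left.
Retrain: +90 to 110 (cap) — 70 left.
Compress: +40 to 40 (cap) — 30 left.
Distill has room for 50 more but only 30 remain, so it gets 30.
Total = 16×130 + 14×180 + 2×30 + 3×40 + 9×110 = 5770.

5770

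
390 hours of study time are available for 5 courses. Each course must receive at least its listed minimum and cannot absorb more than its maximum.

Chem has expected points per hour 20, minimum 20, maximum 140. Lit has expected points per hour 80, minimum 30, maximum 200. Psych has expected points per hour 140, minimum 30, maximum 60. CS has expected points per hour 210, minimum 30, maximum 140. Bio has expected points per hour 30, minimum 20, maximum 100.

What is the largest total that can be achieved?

Meeting every minimum uses 20+30+30+30+20 = 130 hours, leaving 260.
Order the courses by expected points per hour: CS 210 > Psych 140 > Lit 80 > Bio 30 > Chem 20.
CS takes 110 more to reach its cap of 140 — 150 left.
Psych: +30 to 60 (cap) — 120 left.
Lit: +120 (room for 170) → 150. Pool exhausted.
Total = 20×20 + 80×150 + 140×60 + 210×140 + 30×20 = 50800.

50800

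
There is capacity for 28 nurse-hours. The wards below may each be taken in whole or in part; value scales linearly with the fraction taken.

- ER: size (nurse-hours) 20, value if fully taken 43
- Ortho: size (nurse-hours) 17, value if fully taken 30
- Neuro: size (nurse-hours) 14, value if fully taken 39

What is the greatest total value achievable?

Best value per unit of size first: Neuro 39/14≈2.79, ER 43/20≈2.15, Ortho 30/17≈1.76.
Take all of Neuro (14 nurse-hours, value 39) ; 14 nurse-hours left.
Fill the last 14 nurse-hours with part of ER: 14/20 of it earns 30.1.
Total value = 69.1.

69.1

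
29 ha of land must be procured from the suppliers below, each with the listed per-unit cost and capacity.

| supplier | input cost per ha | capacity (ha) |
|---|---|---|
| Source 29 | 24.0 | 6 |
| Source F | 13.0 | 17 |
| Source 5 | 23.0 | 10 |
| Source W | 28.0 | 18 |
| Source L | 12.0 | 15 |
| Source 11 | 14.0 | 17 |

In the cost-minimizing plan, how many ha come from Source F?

14

Cheapest first:
Source L (12.0): use full 15 — 14 ha to go.
Take 14 from Source F at 13.0 to finish.
Source 11, Source 5, Source 29, Source W: unused.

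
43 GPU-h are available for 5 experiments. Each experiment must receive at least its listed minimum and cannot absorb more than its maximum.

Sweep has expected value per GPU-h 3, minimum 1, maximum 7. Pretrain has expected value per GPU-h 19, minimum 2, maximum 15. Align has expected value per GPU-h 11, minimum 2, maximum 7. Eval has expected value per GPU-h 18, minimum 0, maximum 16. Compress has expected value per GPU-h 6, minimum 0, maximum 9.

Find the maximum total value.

677

Meeting every minimum uses 1+2+2+0+0 = 5 GPU-h, leaving 38.
Order the experiments by expected value per GPU-h: Pretrain 19 > Eval 18 > Align 11 > Compress 6 > Sweep 3.
Give Pretrain 13 more to hit its cap of 15 — 25 left.
Give Eval 16 more to hit its cap of 16 — 9 left.
Give Align 5 more to hit its cap of 7 — 4 left.
Compress: +4 (room for 9) → 4. Pool exhausted.
Total = 3×1 + 19×15 + 11×7 + 18×16 + 6×4 = 677.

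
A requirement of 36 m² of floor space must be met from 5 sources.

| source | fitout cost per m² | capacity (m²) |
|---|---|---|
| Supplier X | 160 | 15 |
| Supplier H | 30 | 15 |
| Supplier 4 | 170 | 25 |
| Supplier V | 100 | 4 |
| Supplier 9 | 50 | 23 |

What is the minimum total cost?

1500

Fill from the cheapest source first.
Take 15 from Supplier H at 30 — need 21 more.
Supplier 9 (50): take the remaining 21 — done.
Supplier V, Supplier X, Supplier 4: unused.
Cost = 15×30 + 21×50 = 1500.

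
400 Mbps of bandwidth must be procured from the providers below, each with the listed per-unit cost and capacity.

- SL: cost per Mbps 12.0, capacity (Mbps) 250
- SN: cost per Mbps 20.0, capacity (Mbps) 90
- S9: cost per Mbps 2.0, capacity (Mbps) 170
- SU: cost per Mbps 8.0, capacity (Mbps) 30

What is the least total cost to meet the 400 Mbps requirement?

2980

Use providers in increasing cost order.
Take 170 from S9 at 2.0 ; need 230 more.
SU at 8.0: take all 30 Mbps ; 200 still needed.
Take 200 from SL at 12.0 to finish.
SN: unused.
Cost = 170×2.0 + 30×8.0 + 200×12.0 = 2980.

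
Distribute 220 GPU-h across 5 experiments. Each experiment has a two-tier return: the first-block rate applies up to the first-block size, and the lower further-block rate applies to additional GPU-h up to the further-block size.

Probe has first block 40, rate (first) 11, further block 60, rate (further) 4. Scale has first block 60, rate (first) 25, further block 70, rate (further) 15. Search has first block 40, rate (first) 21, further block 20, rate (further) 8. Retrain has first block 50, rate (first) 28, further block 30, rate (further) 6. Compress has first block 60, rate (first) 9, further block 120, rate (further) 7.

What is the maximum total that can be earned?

4790

Order all 10 blocks by rate: Retrain/tier1 28 > Scale/tier1 25 > Search/tier1 21 > Scale/tier2 15 > Probe/tier1 11 > Compress/tier1 9 > Search/tier2 8 > Compress/tier2 7 > Retrain/tier2 6 > Probe/tier2 4.
Fill Retrain tier1 block (50 at 28) → 170 left.
Scale tier1 at 25: fill all 60 → 110 left.
Search tier1 at 21: fill all 40 → 70 left.
Scale tier2 at 15: fill all 70 → 0 left.
Total = 28×50 + 25×60 + 21×40 + 15×70 = 4790.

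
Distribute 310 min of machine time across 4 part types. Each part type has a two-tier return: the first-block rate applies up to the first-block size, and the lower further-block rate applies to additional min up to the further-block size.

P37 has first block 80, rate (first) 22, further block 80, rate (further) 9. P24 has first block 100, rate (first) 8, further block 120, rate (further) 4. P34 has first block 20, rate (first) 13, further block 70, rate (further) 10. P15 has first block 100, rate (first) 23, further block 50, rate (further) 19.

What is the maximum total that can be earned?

5870

Rank every tier by rate: P15/T1 23 > P37/T1 22 > P15/T2 19 > P34/T1 13 > P34/T2 10 > P37/T2 9 > P24/T1 8 > P24/T2 4.
Fill P15 T1 block (100 at 23) ; 210 left.
Fill P37 T1 block (80 at 22) ; 130 left.
P15/T2 (19): +50 ; 80 left.
P34 T1 at 13: fill all 20 ; 60 left.
60 remain; put them into P34 T2 at 10.
Total = 23×100 + 22×80 + 19×50 + 13×20 + 10×60 = 5870.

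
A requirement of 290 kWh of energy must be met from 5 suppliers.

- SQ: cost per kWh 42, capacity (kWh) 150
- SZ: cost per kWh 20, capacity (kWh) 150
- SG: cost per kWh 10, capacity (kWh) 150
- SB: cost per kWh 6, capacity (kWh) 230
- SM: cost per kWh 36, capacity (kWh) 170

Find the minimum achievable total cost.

Use suppliers in increasing cost order.
SB (6): use full 230 → 60 kWh to go.
Take 60 from SG at 10 to finish.
SZ, SM, SQ: unused.
Cost = 230×6 + 60×10 = 1980.

1980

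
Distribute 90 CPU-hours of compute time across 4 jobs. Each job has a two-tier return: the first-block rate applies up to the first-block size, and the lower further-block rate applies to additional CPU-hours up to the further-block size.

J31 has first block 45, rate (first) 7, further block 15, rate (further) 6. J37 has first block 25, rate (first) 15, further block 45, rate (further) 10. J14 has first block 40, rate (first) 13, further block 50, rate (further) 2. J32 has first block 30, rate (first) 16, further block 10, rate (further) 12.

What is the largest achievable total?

Order all 8 blocks by rate: J32/tier1 16 > J37/tier1 15 > J14/tier1 13 > J32/tier2 12 > J37/tier2 10 > J31/tier1 7 > J31/tier2 6 > J14/tier2 2.
J32 tier1 at 16: fill all 30 ; 60 left.
Fill J37 tier1 block (25 at 15) ; 35 left.
35 remain; put them into J14 tier1 at 13.
Total = 16×30 + 15×25 + 13×35 = 1310.

1310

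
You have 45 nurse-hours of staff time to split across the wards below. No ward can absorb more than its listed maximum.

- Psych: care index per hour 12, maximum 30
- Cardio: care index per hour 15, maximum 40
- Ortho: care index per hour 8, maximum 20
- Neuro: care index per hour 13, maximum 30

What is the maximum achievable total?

665

Rank by care index per hour: Cardio 15 > Neuro 13 > Psych 12 > Ortho 8.
Cardio: +40 to 40 (cap) → 5 left.
Neuro has room for 30 but only 5 remain, so it gets 5.
Total = 15×40 + 13×5 = 665.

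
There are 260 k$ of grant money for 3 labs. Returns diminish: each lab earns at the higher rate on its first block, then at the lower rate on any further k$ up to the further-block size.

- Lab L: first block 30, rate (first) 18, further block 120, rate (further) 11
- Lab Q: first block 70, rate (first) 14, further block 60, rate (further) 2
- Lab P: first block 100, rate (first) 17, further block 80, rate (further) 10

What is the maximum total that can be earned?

3880

Rank every tier by rate: Lab L/T1 18 > Lab P/T1 17 > Lab Q/T1 14 > Lab L/T2 11 > Lab P/T2 10 > Lab Q/T2 2.
Lab L/T1 (18): +30 — 230 left.
Fill Lab P T1 block (100 at 17) — 130 left.
Fill Lab Q T1 block (70 at 14) — 60 left.
Lab L/T2: +60 of 120 at 11; pool empty.
Total = 18×30 + 17×100 + 14×70 + 11×60 = 3880.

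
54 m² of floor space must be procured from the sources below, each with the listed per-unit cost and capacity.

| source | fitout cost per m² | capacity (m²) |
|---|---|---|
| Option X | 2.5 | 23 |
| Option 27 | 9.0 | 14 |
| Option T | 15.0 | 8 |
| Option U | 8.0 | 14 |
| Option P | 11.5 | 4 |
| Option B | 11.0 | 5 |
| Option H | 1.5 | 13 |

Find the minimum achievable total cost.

225

Use sources in increasing cost order.
Option H (1.5): use full 13 — 41 m² to go.
Option X (2.5): use full 23 — 18 m² to go.
Take 14 from Option U at 8.0 — need 4 more.
Option 27 at 9.0: take 4 of its 14 — requirement met.
Option B, Option P, Option T: unused.
Cost = 13×1.5 + 23×2.5 + 14×8.0 + 4×9.0 = 225.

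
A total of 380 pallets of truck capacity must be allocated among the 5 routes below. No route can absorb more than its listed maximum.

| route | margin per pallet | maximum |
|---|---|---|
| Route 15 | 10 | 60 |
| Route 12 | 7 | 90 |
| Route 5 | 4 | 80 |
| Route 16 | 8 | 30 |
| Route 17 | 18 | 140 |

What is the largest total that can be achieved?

4230

Order the routes by margin per pallet: Route 17 18 > Route 15 10 > Route 16 8 > Route 12 7 > Route 5 4.
Route 17 takes 140 to reach its cap of 140 ; 240 left.
Route 15 takes 60 to reach its cap of 60 ; 180 left.
Route 16: +30 to 30 (cap) ; 150 left.
Give Route 12 90 to hit its cap of 90 ; 60 left.
Route 5: +60 (room for 80) → 60. Pool exhausted.
Total = 10×60 + 7×90 + 4×60 + 8×30 + 18×140 = 4230.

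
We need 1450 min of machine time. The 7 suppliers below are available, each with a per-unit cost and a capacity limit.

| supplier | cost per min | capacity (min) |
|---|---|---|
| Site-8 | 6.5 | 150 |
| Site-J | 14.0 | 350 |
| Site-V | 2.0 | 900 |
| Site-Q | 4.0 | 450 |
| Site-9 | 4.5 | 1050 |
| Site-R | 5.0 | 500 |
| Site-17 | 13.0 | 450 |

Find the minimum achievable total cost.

Fill from the cheapest supplier first.
Site-V at 2.0: take all 900 min → 550 still needed.
Site-Q (4.0): use full 450 → 100 min to go.
Site-9 at 4.5: take 100 of its 1050 → requirement met.
Site-R, Site-8, Site-17, Site-J: unused.
Cost = 900×2.0 + 450×4.0 + 100×4.5 = 4050.

4050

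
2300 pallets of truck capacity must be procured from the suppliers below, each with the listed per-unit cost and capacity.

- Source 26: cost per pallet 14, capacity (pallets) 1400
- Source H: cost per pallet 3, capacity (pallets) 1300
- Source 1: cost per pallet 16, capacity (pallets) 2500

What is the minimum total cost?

Cheapest first:
Source H (3): use full 1300 — 1000 pallets to go.
Source 26 (14): take the remaining 1000 — done.
Source 1: unused.
Cost = 1300×3 + 1000×14 = 17900.

17900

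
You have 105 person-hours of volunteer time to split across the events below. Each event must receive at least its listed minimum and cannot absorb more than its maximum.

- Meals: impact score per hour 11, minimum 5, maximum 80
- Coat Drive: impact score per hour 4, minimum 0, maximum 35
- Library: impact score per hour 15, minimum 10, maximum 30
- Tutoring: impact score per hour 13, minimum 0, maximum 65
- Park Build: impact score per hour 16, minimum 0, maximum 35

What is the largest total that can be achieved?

1520

Meeting every minimum uses 5+0+10+0+0 = 15 person-hours, leaving 90.
Rank by impact score per hour: Park Build 16 > Library 15 > Tutoring 13 > Meals 11 > Coat Drive 4.
Park Build takes 35 more to reach its cap of 35 — 55 left.
Library: +20 to 30 (cap) — 35 left.
Tutoring has room for 65 more but only 35 remain, so it gets 35.
Total = 11×5 + 15×30 + 13×35 + 16×35 = 1520.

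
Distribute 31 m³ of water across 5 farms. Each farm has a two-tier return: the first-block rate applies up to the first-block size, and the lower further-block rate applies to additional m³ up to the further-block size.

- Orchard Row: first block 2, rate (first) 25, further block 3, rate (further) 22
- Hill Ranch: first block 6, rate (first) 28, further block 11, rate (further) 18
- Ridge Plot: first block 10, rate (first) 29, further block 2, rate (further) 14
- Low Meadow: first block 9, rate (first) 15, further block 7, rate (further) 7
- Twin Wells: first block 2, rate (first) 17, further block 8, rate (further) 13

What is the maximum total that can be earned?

Treat each block as its own option and order by rate: Ridge Plot/tier1 29 > Hill Ranch/tier1 28 > Orchard Row/tier1 25 > Orchard Row/tier2 22 > Hill Ranch/tier2 18 > Twin Wells/tier1 17 > Low Meadow/tier1 15 > Ridge Plot/tier2 14 > Twin Wells/tier2 13 > Low Meadow/tier2 7.
Ridge Plot/tier1 (29): +10 — 21 left.
Fill Hill Ranch tier1 block (6 at 28) — 15 left.
Orchard Row tier1 at 25: fill all 2 — 13 left.
Fill Orchard Row tier2 block (3 at 22) — 10 left.
10 remain; put them into Hill Ranch tier2 at 18.
Total = 29×10 + 28×6 + 25×2 + 22×3 + 18×10 = 754.

754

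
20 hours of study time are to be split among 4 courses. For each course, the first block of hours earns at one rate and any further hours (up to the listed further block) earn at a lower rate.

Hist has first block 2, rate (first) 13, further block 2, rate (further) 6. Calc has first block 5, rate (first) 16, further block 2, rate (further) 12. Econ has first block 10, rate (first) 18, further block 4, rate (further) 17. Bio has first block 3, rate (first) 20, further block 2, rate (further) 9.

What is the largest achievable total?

Treat each block as its own option and order by rate: Bio/T1 20 > Econ/T1 18 > Econ/T2 17 > Calc/T1 16 > Hist/T1 13 > Calc/T2 12 > Bio/T2 9 > Hist/T2 6.
Fill Bio T1 block (3 at 20) → 17 left.
Econ T1 at 18: fill all 10 → 7 left.
Econ/T2 (17): +4 → 3 left.
Calc T1 at 16: only 3 left, fill 3.
Total = 20×3 + 18×10 + 17×4 + 16×3 = 356.

356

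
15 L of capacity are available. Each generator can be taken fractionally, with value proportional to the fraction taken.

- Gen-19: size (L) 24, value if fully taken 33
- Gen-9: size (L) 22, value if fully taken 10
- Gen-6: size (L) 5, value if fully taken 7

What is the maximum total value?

Rank by value-to-size ratio: Gen-6 7/5≈1.4, Gen-19 33/24≈1.38, Gen-9 10/22≈0.455.
Gen-6: take in full, 5 L for value 7 — 10 left.
10 L left: a 10/24 share of Gen-19 gives 33×10/24 = 13.75.
Total value = 20.75.

20.75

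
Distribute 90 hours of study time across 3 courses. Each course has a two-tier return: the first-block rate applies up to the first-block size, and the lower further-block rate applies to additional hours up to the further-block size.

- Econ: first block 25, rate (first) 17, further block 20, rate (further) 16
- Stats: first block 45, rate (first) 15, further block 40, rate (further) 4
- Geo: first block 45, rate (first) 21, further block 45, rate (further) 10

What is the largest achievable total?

Rank every tier by rate: Geo/T1 21 > Econ/T1 17 > Econ/T2 16 > Stats/T1 15 > Geo/T2 10 > Stats/T2 4.
Fill Geo T1 block (45 at 21) ; 45 left.
Fill Econ T1 block (25 at 17) ; 20 left.
Econ/T2 (16): +20 ; 0 left.
Total = 21×45 + 17×25 + 16×20 = 1690.

1690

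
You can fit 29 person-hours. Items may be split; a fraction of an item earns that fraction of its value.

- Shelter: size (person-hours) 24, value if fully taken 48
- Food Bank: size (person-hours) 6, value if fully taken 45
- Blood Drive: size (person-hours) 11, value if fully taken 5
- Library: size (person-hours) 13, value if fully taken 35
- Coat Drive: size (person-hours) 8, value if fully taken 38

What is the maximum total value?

Sort by value density: Food Bank 45/6≈7.5, Coat Drive 38/8≈4.75, Library 35/13≈2.69, Shelter 48/24≈2, Blood Drive 5/11≈0.455.
Food Bank: take in full, 6 person-hours for value 45 — 23 left.
Coat Drive: take in full, 8 person-hours for value 38 — 15 left.
Library: take in full, 13 person-hours for value 35 — 2 left.
2 person-hours left: a 2/24 share of Shelter gives 48×2/24 = 4.
Total value = 122.

122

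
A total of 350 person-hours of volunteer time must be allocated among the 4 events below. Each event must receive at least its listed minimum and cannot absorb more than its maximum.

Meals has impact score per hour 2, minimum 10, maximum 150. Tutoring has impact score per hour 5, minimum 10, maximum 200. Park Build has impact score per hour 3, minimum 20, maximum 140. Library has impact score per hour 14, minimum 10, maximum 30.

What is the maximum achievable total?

Meeting every minimum uses 10+10+20+10 = 50 person-hours, leaving 300.
Rank by impact score per hour: Library 14 > Tutoring 5 > Park Build 3 > Meals 2.
Give Library 20 more to hit its cap of 30 — 280 left.
Tutoring takes 190 more to reach its cap of 200 — 90 left.
Park Build: +90 (room for 120) → 110. Pool exhausted.
Total = 2×10 + 5×200 + 3×110 + 14×30 = 1770.

1770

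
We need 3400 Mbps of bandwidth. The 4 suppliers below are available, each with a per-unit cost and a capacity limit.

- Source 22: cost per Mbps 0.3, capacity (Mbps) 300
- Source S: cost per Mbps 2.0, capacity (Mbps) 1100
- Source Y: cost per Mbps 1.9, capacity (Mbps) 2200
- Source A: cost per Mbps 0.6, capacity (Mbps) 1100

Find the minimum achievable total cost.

Use suppliers in increasing cost order.
Source 22 at 0.3: take all 300 Mbps — 3100 still needed.
Take 1100 from Source A at 0.6 — need 2000 more.
Source Y (1.9): take the remaining 2000 — done.
Source S: unused.
Cost = 300×0.3 + 1100×0.6 + 2000×1.9 = 4550.

4550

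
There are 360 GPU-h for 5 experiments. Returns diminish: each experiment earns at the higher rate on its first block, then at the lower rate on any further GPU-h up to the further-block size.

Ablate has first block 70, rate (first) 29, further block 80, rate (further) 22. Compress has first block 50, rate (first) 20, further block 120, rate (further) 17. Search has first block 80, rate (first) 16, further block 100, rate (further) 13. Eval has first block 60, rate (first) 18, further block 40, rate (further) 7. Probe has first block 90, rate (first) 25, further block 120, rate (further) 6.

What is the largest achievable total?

8290

Rank every tier by rate: Ablate/tier1 29 > Probe/tier1 25 > Ablate/tier2 22 > Compress/tier1 20 > Eval/tier1 18 > Compress/tier2 17 > Search/tier1 16 > Search/tier2 13 > Eval/tier2 7 > Probe/tier2 6.
Fill Ablate tier1 block (70 at 29) ; 290 left.
Probe tier1 at 25: fill all 90 ; 200 left.
Ablate/tier2 (22): +80 ; 120 left.
Compress/tier1 (20): +50 ; 70 left.
Fill Eval tier1 block (60 at 18) ; 10 left.
Compress tier2 at 17: only 10 left, fill 10.
Total = 29×70 + 25×90 + 22×80 + 20×50 + 18×60 + 17×10 = 8290.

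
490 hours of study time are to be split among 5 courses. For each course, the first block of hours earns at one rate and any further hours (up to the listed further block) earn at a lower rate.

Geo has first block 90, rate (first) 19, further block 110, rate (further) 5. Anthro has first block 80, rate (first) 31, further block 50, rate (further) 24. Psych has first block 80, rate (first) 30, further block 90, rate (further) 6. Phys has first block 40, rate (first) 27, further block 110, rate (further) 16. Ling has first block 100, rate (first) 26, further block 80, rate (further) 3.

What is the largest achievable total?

12270

Order all 10 blocks by rate: Anthro/tier1 31 > Psych/tier1 30 > Phys/tier1 27 > Ling/tier1 26 > Anthro/tier2 24 > Geo/tier1 19 > Phys/tier2 16 > Psych/tier2 6 > Geo/tier2 5 > Ling/tier2 3.
Anthro tier1 at 31: fill all 80 → 410 left.
Psych/tier1 (30): +80 → 330 left.
Phys/tier1 (27): +40 → 290 left.
Fill Ling tier1 block (100 at 26) → 190 left.
Anthro tier2 at 24: fill all 50 → 140 left.
Geo/tier1 (19): +90 → 50 left.
50 remain; put them into Phys tier2 at 16.
Total = 31×80 + 30×80 + 27×40 + 26×100 + 24×50 + 19×90 + 16×50 = 12270.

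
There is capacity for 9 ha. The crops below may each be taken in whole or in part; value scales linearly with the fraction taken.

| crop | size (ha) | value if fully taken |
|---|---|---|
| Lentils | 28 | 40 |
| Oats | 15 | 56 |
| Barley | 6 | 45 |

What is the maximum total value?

Best value per unit of size first: Barley 45/6≈7.5, Oats 56/15≈3.73, Lentils 40/28≈1.43.
Take all of Barley (6 ha, value 45) — 3 ha left.
3 ha left: a 3/15 share of Oats gives 56×3/15 = 11.2.
Total value = 56.2.

56.2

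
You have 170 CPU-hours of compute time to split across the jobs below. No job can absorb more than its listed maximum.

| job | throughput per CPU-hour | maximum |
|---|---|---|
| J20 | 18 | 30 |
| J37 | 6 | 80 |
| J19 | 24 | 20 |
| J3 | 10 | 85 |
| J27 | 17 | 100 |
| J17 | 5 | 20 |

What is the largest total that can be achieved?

Order the jobs by throughput per CPU-hour: J19 24 > J20 18 > J27 17 > J3 10 > J37 6 > J17 5.
J19 takes 20 to reach its cap of 20 → 150 left.
J20: +30 to 30 (cap) → 120 left.
Give J27 100 to hit its cap of 100 → 20 left.
J3: +20 (room for 85) → 20. Pool exhausted.
Total = 18×30 + 24×20 + 10×20 + 17×100 = 2920.

2920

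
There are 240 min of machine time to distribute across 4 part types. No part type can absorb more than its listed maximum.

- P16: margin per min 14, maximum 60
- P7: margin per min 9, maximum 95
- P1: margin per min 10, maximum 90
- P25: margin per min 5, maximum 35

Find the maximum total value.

2550

Highest margin per min first: P16 14 > P1 10 > P7 9 > P25 5.
P16: +60 to 60 (cap) ; 180 left.
P1 takes 90 to reach its cap of 90 ; 90 left.
P7: +90 (room for 95) → 90. Pool exhausted.
Total = 14×60 + 9×90 + 10×90 = 2550.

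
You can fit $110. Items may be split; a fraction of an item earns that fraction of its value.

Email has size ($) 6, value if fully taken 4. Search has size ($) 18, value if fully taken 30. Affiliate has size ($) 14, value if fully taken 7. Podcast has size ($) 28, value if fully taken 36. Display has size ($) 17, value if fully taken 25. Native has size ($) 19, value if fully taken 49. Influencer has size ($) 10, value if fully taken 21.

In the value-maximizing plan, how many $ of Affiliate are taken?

12

Sort by value density: Native 49/19≈2.58, Influencer 21/10≈2.1, Search 30/18≈1.67, Display 25/17≈1.47, Podcast 36/28≈1.29, Email 4/6≈0.667, Affiliate 7/14≈0.5.
Take all of Native (19 $, value 49) ; 91 $ left.
All 10 $ of Influencer fit (value 21) ; 81 remain.
Take all of Search (18 $, value 30) ; 63 $ left.
All 17 $ of Display fit (value 25) ; 46 remain.
Podcast: take in full, 28 $ for value 36 ; 18 left.
Email: take in full, 6 $ for value 4 ; 12 left.
12 $ left: a 12/14 share of Affiliate gives 7×12/14 = 6.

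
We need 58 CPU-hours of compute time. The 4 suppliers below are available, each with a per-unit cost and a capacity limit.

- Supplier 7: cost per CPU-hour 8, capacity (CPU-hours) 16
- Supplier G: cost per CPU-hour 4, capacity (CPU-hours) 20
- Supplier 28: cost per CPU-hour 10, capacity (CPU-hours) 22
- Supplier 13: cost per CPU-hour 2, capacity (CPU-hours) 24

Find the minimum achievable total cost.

240

Use suppliers in increasing cost order.
Take 24 from Supplier 13 at 2 → need 34 more.
Supplier G at 4: take all 20 CPU-hours → 14 still needed.
Supplier 7 (8): take the remaining 14 → done.
Supplier 28: unused.
Cost = 24×2 + 20×4 + 14×8 = 240.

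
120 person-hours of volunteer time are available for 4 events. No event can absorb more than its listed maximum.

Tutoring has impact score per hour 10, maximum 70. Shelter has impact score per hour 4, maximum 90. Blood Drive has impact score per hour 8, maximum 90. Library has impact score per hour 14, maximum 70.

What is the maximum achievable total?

Order the events by impact score per hour: Library 14 > Tutoring 10 > Blood Drive 8 > Shelter 4.
Library takes 70 to reach its cap of 70 → 50 left.
Tutoring has room for 70 but only 50 remain, so it gets 50.
Total = 10×50 + 14×70 = 1480.

1480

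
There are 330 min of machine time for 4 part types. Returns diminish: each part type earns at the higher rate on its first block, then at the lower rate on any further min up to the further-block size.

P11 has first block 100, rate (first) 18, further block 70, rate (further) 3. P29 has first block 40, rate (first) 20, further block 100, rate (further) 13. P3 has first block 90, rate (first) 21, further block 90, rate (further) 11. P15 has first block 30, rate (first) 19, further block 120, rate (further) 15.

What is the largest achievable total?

Rank every tier by rate: P3/tier1 21 > P29/tier1 20 > P15/tier1 19 > P11/tier1 18 > P15/tier2 15 > P29/tier2 13 > P3/tier2 11 > P11/tier2 3.
P3 tier1 at 21: fill all 90 → 240 left.
P29/tier1 (20): +40 → 200 left.
P15/tier1 (19): +30 → 170 left.
P11 tier1 at 18: fill all 100 → 70 left.
P15/tier2: +70 of 120 at 15; pool empty.
Total = 21×90 + 20×40 + 19×30 + 18×100 + 15×70 = 6110.

6110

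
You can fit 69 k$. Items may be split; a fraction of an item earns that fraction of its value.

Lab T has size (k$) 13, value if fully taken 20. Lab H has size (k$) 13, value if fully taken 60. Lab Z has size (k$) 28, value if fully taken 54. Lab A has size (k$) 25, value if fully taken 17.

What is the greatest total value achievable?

Best value per unit of size first: Lab H 60/13≈4.62, Lab Z 54/28≈1.93, Lab T 20/13≈1.54, Lab A 17/25≈0.68.
Lab H: take in full, 13 k$ for value 60 ; 56 left.
All 28 k$ of Lab Z fit (value 54) ; 28 remain.
All 13 k$ of Lab T fit (value 20) ; 15 remain.
15 k$ left: a 15/25 share of Lab A gives 17×15/25 = 10.2.
Total value = 144.2.

144.2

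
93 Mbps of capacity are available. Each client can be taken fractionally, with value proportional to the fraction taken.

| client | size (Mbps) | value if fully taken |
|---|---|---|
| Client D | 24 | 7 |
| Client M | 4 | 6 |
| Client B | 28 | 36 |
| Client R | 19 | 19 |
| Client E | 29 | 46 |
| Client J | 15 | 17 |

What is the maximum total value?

Sort by value density: Client E 46/29≈1.59, Client M 6/4≈1.5, Client B 36/28≈1.29, Client J 17/15≈1.13, Client R 19/19≈1, Client D 7/24≈0.292.
Take all of Client E (29 Mbps, value 46) — 64 Mbps left.
All 4 Mbps of Client M fit (value 6) — 60 remain.
Take all of Client B (28 Mbps, value 36) — 32 Mbps left.
Client J: take in full, 15 Mbps for value 17 — 17 left.
Fill the last 17 Mbps with part of Client R: 17/19 of it earns 17.
Total value = 122.

122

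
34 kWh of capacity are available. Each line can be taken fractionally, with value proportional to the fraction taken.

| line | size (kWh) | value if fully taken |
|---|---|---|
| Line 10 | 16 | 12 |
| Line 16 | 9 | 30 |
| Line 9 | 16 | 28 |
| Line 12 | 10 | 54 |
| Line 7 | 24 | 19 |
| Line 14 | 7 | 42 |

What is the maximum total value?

Rank by value-to-size ratio: Line 14 42/7≈6, Line 12 54/10≈5.4, Line 16 30/9≈3.33, Line 9 28/16≈1.75, Line 7 19/24≈0.792, Line 10 12/16≈0.75.
Take all of Line 14 (7 kWh, value 42) → 27 kWh left.
Take all of Line 12 (10 kWh, value 54) → 17 kWh left.
Take all of Line 16 (9 kWh, value 30) → 8 kWh left.
Fill the last 8 kWh with part of Line 9: 8/16 of it earns 14.
Total value = 140.

140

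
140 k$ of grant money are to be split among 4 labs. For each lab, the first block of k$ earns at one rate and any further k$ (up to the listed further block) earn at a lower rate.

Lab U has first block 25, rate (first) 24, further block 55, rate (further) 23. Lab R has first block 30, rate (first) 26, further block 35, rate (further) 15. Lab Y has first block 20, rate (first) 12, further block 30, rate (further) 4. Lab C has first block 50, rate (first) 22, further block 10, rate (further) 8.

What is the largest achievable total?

Treat each block as its own option and order by rate: Lab R/tier1 26 > Lab U/tier1 24 > Lab U/tier2 23 > Lab C/tier1 22 > Lab R/tier2 15 > Lab Y/tier1 12 > Lab C/tier2 8 > Lab Y/tier2 4.
Lab R/tier1 (26): +30 — 110 left.
Fill Lab U tier1 block (25 at 24) — 85 left.
Lab U tier2 at 23: fill all 55 — 30 left.
Lab C tier1 at 22: only 30 left, fill 30.
Total = 26×30 + 24×25 + 23×55 + 22×30 = 3305.

3305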